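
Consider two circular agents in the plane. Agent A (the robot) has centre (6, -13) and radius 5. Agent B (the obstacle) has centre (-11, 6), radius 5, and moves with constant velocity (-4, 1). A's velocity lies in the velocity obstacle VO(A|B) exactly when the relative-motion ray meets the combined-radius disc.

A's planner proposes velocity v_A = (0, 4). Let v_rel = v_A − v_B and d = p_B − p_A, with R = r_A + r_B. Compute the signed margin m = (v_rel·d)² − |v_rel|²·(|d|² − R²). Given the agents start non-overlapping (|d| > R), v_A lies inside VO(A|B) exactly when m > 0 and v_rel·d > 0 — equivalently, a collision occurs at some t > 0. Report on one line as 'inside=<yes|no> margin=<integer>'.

d = (-17, 19),  |d|² = 650;  R = 5+5 = 10,  c = 650−10² = 550
v_rel = (4, 3),  |v_rel|² = 25;  v_rel·d = (4)·(-17) + (3)·(19) = -11
25·t² + 22·t + 550 = 0  ⇒  m = (-11)² − 25·550 = -13629
m = -13629 < 0,  v_rel·d = -11 < 0  ⇒  outside

inside=no margin=-13629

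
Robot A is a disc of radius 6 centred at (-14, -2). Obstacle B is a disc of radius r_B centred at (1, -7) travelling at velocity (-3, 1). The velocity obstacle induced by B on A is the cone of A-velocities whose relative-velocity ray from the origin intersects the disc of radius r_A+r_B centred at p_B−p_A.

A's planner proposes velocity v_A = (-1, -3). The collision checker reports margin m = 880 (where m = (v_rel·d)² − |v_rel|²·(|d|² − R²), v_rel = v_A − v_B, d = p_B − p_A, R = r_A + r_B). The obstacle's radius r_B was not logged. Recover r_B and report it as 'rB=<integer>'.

m = 880
d = (15, -5);  v_rel = (2, -4),  |v_rel|² = 20
v_rel×d = (2)·(-5) − (-4)·(15) = 50
since m = R²·20 − 50²:  R² = (2500 + 880) / 20 = 169
R = √169 = 13  ⇒  r_B = 13 − 6 = 7

rB=7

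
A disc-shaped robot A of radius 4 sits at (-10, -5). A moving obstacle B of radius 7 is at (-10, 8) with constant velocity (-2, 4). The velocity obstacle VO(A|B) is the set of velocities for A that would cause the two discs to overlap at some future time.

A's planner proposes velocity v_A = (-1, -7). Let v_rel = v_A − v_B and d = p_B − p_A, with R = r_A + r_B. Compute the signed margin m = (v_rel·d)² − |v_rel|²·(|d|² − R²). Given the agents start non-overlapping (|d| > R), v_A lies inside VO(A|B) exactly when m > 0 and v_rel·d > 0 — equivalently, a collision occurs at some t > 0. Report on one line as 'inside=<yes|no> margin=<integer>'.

d = (0, 13),  |d|² = 169;  R = 4+7 = 11,  c = 169−11² = 48
v_rel = (1, -11),  |v_rel|² = 122;  v_rel·d = (1)·(0) + (-11)·(13) = -143
122·t² + 286·t + 48 = 0  ⇒  m = (-143)² − 122·48 = 14593
m = 14593 > 0,  v_rel·d = -143 < 0  ⇒  outside

inside=no margin=14593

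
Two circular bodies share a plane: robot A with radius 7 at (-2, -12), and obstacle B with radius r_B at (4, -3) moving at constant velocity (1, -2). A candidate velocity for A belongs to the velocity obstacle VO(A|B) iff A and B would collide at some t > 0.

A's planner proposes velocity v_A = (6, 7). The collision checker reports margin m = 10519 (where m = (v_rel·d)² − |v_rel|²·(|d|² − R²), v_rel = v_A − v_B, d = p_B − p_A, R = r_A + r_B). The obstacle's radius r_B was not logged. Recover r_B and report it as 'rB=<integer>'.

m = 10519
d = (6, 9);  v_rel = (5, 9),  |v_rel|² = 106
v_rel×d = (5)·(9) − (9)·(6) = -9
since m = R²·106 − (-9)²:  R² = (81 + 10519) / 106 = 100
R = √100 = 10  ⇒  r_B = 10 − 7 = 3

rB=3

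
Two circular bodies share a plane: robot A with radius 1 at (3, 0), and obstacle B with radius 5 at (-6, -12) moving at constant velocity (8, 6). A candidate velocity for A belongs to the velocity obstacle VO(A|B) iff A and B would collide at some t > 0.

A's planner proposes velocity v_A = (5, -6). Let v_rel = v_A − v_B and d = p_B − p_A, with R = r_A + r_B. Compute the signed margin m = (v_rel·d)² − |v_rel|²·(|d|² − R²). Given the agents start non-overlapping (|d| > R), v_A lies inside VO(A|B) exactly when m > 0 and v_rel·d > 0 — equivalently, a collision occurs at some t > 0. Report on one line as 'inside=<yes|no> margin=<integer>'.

d = (-9, -12),  |d|² = 225;  R = 1+5 = 6,  c = 225−6² = 189
v_rel = (-3, -12),  |v_rel|² = 153;  v_rel·d = (-3)·(-9) + (-12)·(-12) = 171
153·t² − 342·t + 189 = 0  ⇒  m = 171² − 153·189 = 324
m = 324 > 0,  v_rel·d = 171 > 0  ⇒  inside

inside=yes margin=324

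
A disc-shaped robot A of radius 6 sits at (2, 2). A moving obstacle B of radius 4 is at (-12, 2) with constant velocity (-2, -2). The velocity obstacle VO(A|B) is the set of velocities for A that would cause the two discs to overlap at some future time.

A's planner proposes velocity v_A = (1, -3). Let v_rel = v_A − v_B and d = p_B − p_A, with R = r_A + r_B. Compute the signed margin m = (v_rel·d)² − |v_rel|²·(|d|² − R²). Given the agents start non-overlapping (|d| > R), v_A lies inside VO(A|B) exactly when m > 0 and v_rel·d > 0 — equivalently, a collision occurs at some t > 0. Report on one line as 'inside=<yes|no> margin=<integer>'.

d = (-14, 0),  |d|² = 196;  R = 6+4 = 10,  c = 196−10² = 96
v_rel = (3, -1),  |v_rel|² = 10;  v_rel·d = (3)·(-14) + (-1)·(0) = -42
10·t² + 84·t + 96 = 0  ⇒  m = (-42)² − 10·96 = 804
m = 804 > 0,  v_rel·d = -42 < 0  ⇒  outside

inside=no margin=804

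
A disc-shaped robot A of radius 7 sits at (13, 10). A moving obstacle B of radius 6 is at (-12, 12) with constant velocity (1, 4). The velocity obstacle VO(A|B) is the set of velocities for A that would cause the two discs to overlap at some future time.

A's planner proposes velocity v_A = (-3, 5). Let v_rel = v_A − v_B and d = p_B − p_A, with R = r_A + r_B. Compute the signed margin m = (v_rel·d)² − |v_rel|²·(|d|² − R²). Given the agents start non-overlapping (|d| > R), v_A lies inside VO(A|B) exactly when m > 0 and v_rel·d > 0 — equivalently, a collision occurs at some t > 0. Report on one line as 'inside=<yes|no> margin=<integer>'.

d = (-25, 2),  |d|² = 629;  R = 7+6 = 13,  c = 629−13² = 460
v_rel = (-4, 1),  |v_rel|² = 17;  v_rel·d = (-4)·(-25) + (1)·(2) = 102
17·t² − 204·t + 460 = 0  ⇒  m = 102² − 17·460 = 2584
m = 2584 > 0,  v_rel·d = 102 > 0  ⇒  inside

inside=yes margin=2584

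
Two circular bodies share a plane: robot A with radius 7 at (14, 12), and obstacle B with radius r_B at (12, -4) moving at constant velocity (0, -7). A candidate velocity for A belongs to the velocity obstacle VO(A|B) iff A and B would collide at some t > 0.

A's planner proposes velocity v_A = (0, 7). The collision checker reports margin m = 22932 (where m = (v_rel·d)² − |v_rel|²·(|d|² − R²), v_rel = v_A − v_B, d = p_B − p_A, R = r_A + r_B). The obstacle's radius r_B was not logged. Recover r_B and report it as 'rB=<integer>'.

m = 22932
d = (-2, -16);  v_rel = (0, 14),  |v_rel|² = 196
v_rel×d = (0)·(-16) − (14)·(-2) = 28
since m = R²·196 − 28²:  R² = (784 + 22932) / 196 = 121
R = √121 = 11  ⇒  r_B = 11 − 7 = 4

rB=4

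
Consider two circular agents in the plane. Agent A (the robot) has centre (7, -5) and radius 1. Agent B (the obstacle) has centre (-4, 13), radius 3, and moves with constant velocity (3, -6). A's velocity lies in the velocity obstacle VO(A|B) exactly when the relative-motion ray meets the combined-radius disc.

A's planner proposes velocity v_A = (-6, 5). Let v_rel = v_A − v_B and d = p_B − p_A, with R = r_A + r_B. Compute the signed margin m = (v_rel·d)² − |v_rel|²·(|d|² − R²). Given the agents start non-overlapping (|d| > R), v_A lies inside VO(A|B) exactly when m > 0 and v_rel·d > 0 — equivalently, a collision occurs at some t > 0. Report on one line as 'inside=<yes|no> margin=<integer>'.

d = (-11, 18),  |d|² = 445;  R = 1+3 = 4,  c = 445−4² = 429
v_rel = (-9, 11),  |v_rel|² = 202;  v_rel·d = (-9)·(-11) + (11)·(18) = 297
202·t² − 594·t + 429 = 0  ⇒  m = 297² − 202·429 = 1551
m = 1551 > 0,  v_rel·d = 297 > 0  ⇒  inside

inside=yes margin=1551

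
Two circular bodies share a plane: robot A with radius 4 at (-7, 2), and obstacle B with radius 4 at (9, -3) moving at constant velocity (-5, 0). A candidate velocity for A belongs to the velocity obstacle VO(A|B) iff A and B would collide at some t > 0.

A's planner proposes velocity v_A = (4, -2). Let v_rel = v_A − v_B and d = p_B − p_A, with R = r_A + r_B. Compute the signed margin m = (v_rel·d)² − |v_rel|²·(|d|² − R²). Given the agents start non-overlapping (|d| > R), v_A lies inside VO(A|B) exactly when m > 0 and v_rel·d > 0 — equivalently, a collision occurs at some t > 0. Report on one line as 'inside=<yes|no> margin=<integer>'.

d = (16, -5),  |d|² = 281;  R = 4+4 = 8,  c = 281−8² = 217
v_rel = (9, -2),  |v_rel|² = 85;  v_rel·d = (9)·(16) + (-2)·(-5) = 154
85·t² − 308·t + 217 = 0  ⇒  m = 154² − 85·217 = 5271
m = 5271 > 0,  v_rel·d = 154 > 0  ⇒  inside

inside=yes margin=5271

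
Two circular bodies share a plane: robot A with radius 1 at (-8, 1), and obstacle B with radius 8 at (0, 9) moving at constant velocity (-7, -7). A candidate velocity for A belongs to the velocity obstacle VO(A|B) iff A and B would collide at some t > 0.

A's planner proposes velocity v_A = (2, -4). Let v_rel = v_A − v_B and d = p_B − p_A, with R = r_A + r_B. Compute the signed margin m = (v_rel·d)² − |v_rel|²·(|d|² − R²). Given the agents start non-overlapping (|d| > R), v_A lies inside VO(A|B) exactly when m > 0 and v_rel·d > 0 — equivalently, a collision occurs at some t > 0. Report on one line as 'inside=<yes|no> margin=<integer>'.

d = (8, 8),  |d|² = 128;  R = 1+8 = 9,  c = 128−9² = 47
v_rel = (9, 3),  |v_rel|² = 90;  v_rel·d = (9)·(8) + (3)·(8) = 96
90·t² − 192·t + 47 = 0  ⇒  m = 96² − 90·47 = 4986
m = 4986 > 0,  v_rel·d = 96 > 0  ⇒  inside

inside=yes margin=4986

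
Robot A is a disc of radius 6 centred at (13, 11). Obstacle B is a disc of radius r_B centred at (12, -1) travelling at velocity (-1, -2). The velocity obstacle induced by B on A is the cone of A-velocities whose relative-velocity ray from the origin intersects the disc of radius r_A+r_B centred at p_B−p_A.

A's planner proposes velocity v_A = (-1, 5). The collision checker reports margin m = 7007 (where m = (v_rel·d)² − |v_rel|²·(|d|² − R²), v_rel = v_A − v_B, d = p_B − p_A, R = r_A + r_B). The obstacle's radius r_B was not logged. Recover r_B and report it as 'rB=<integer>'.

m = 7007
d = (-1, -12);  v_rel = (0, 7),  |v_rel|² = 49
v_rel×d = (0)·(-12) − (7)·(-1) = 7
since m = R²·49 − 7²:  R² = (49 + 7007) / 49 = 144
R = √144 = 12  ⇒  r_B = 12 − 6 = 6

rB=6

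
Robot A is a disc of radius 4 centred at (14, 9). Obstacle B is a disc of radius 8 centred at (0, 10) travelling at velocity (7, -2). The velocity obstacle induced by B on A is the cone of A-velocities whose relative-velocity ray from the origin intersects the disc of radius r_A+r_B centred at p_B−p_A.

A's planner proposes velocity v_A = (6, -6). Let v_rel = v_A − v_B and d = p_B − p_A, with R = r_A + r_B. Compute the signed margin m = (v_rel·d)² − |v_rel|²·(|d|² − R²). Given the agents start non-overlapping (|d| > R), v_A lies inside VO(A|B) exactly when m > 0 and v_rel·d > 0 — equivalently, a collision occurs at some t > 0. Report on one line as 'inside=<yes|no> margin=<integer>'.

d = (-14, 1),  |d|² = 197;  R = 4+8 = 12,  c = 197−12² = 53
v_rel = (-1, -4),  |v_rel|² = 17;  v_rel·d = (-1)·(-14) + (-4)·(1) = 10
17·t² − 20·t + 53 = 0  ⇒  m = 10² − 17·53 = -801
m = -801 < 0,  v_rel·d = 10 > 0  ⇒  outside

inside=no margin=-801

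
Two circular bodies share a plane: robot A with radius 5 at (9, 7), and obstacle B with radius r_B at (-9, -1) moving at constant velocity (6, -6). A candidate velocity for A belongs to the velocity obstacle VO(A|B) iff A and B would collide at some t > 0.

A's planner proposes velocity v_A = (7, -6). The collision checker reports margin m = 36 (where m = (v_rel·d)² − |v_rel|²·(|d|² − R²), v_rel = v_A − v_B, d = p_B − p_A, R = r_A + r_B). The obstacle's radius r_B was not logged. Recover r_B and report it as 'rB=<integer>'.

m = 36
d = (-18, -8);  v_rel = (1, 0),  |v_rel|² = 1
v_rel×d = (1)·(-8) − (0)·(-18) = -8
since m = R²·1 − (-8)²:  R² = (64 + 36) / 1 = 100
R = √100 = 10  ⇒  r_B = 10 − 5 = 5

rB=5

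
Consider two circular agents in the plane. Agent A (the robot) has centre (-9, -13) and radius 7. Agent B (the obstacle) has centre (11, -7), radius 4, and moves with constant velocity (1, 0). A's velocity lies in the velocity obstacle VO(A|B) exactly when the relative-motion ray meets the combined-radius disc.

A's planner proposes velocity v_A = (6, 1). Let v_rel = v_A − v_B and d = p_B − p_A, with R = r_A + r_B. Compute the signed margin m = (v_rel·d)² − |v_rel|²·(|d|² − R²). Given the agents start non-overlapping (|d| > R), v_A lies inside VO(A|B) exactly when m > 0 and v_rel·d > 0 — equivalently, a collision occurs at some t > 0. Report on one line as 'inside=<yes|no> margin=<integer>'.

d = (20, 6),  |d|² = 436;  R = 7+4 = 11,  c = 436−11² = 315
v_rel = (5, 1),  |v_rel|² = 26;  v_rel·d = (5)·(20) + (1)·(6) = 106
26·t² − 212·t + 315 = 0  ⇒  m = 106² − 26·315 = 3046
m = 3046 > 0,  v_rel·d = 106 > 0  ⇒  inside

inside=yes margin=3046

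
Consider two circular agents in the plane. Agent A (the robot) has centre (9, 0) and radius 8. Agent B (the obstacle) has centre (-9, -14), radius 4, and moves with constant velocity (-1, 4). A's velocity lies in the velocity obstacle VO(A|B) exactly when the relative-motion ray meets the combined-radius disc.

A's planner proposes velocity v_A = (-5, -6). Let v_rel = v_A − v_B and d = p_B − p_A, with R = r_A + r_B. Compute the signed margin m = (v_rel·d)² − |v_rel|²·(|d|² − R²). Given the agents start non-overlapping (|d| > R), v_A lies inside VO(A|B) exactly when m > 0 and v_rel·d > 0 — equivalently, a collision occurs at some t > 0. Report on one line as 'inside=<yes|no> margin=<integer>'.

d = (-18, -14),  |d|² = 520;  R = 8+4 = 12,  c = 520−12² = 376
v_rel = (-4, -10),  |v_rel|² = 116;  v_rel·d = (-4)·(-18) + (-10)·(-14) = 212
116·t² − 424·t + 376 = 0  ⇒  m = 212² − 116·376 = 1328
m = 1328 > 0,  v_rel·d = 212 > 0  ⇒  inside

inside=yes margin=1328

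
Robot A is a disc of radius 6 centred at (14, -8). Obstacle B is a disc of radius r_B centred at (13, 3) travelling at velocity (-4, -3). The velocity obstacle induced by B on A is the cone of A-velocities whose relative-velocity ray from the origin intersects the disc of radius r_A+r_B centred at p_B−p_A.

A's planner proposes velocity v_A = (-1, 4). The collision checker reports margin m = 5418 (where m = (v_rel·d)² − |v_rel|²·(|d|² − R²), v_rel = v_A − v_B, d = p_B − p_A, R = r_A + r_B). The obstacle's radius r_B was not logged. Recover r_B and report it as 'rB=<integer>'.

m = 5418
d = (-1, 11);  v_rel = (3, 7),  |v_rel|² = 58
v_rel×d = (3)·(11) − (7)·(-1) = 40
since m = R²·58 − 40²:  R² = (1600 + 5418) / 58 = 121
R = √121 = 11  ⇒  r_B = 11 − 6 = 5

rB=5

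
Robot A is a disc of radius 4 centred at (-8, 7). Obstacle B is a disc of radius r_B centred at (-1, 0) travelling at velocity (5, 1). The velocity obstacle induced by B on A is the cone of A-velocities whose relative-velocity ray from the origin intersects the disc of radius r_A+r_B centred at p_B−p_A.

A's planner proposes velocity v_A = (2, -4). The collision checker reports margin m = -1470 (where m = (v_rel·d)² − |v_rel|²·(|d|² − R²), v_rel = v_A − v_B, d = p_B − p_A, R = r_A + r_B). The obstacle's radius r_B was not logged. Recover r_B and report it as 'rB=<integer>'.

m = -1470
d = (7, -7);  v_rel = (-3, -5),  |v_rel|² = 34
v_rel×d = (-3)·(-7) − (-5)·(7) = 56
since m = R²·34 − 56²:  R² = (3136 + -1470) / 34 = 49
R = √49 = 7  ⇒  r_B = 7 − 4 = 3

rB=3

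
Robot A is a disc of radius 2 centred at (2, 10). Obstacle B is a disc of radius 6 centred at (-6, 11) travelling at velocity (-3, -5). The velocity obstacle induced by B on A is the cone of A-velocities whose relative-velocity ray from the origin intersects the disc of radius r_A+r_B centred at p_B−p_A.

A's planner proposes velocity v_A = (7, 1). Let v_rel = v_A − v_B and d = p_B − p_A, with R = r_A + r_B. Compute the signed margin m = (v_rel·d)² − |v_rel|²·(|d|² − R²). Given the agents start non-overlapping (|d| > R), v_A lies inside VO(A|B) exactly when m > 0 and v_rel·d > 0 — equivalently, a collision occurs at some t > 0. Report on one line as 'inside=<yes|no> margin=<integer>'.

d = (-8, 1),  |d|² = 65;  R = 2+6 = 8,  c = 65−8² = 1
v_rel = (10, 6),  |v_rel|² = 136;  v_rel·d = (10)·(-8) + (6)·(1) = -74
136·t² + 148·t + 1 = 0  ⇒  m = (-74)² − 136·1 = 5340
m = 5340 > 0,  v_rel·d = -74 < 0  ⇒  outside

inside=no margin=5340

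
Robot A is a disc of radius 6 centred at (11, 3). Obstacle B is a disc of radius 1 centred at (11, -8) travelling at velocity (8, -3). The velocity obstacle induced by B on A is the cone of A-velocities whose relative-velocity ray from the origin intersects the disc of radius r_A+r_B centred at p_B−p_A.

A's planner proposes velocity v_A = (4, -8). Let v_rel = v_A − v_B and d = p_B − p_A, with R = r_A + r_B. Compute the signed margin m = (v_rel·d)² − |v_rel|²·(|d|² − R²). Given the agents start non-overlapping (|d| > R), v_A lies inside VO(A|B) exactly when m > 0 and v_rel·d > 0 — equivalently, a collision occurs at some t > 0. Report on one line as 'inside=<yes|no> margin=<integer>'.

d = (0, -11),  |d|² = 121;  R = 6+1 = 7,  c = 121−7² = 72
v_rel = (-4, -5),  |v_rel|² = 41;  v_rel·d = (-4)·(0) + (-5)·(-11) = 55
41·t² − 110·t + 72 = 0  ⇒  m = 55² − 41·72 = 73
m = 73 > 0,  v_rel·d = 55 > 0  ⇒  inside

inside=yes margin=73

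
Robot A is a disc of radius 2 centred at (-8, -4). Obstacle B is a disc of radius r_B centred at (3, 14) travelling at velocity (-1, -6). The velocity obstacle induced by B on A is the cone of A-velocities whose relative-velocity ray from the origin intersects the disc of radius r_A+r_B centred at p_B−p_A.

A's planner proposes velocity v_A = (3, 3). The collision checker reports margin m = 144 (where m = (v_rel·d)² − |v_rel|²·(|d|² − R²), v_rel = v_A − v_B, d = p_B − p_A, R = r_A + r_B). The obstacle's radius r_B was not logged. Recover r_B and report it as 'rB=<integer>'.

m = 144
d = (11, 18);  v_rel = (4, 9),  |v_rel|² = 97
v_rel×d = (4)·(18) − (9)·(11) = -27
since m = R²·97 − (-27)²:  R² = (729 + 144) / 97 = 9
R = √9 = 3  ⇒  r_B = 3 − 2 = 1

rB=1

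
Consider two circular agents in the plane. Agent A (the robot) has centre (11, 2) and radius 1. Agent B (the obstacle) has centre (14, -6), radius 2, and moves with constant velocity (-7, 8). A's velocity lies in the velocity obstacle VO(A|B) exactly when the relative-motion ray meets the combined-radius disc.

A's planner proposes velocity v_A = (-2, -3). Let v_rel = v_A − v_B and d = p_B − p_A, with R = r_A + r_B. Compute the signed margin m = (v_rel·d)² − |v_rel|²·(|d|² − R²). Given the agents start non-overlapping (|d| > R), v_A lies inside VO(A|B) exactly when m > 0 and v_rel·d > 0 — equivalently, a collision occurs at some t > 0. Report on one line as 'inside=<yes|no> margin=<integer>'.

d = (3, -8),  |d|² = 73;  R = 1+2 = 3,  c = 73−3² = 64
v_rel = (5, -11),  |v_rel|² = 146;  v_rel·d = (5)·(3) + (-11)·(-8) = 103
146·t² − 206·t + 64 = 0  ⇒  m = 103² − 146·64 = 1265
m = 1265 > 0,  v_rel·d = 103 > 0  ⇒  inside

inside=yes margin=1265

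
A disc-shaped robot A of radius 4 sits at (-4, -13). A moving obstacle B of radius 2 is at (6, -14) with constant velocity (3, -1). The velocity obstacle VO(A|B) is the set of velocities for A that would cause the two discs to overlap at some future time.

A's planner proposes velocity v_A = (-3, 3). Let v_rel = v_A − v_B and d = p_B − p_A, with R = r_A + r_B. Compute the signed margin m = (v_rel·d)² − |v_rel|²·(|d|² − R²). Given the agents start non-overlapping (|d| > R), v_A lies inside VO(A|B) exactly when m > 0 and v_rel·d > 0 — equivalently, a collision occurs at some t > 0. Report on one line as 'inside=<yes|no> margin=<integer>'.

d = (10, -1),  |d|² = 101;  R = 4+2 = 6,  c = 101−6² = 65
v_rel = (-6, 4),  |v_rel|² = 52;  v_rel·d = (-6)·(10) + (4)·(-1) = -64
52·t² + 128·t + 65 = 0  ⇒  m = (-64)² − 52·65 = 716
m = 716 > 0,  v_rel·d = -64 < 0  ⇒  outside

inside=no margin=716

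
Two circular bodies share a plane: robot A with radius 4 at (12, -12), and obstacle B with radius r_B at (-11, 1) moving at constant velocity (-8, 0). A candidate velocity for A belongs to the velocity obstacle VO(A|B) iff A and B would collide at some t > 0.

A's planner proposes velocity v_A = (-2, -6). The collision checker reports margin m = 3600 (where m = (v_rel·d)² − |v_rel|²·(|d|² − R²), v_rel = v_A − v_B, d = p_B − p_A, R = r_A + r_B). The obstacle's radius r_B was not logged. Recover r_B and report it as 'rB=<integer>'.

m = 3600
d = (-23, 13);  v_rel = (6, -6),  |v_rel|² = 72
v_rel×d = (6)·(13) − (-6)·(-23) = -60
since m = R²·72 − (-60)²:  R² = (3600 + 3600) / 72 = 100
R = √100 = 10  ⇒  r_B = 10 − 4 = 6

rB=6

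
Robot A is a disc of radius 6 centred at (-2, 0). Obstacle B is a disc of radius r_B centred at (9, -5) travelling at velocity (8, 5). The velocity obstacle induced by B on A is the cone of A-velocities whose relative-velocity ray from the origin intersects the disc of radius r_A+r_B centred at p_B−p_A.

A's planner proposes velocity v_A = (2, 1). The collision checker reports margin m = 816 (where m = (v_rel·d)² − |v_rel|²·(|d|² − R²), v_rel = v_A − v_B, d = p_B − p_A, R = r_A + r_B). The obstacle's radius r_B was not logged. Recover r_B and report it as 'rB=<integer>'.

m = 816
d = (11, -5);  v_rel = (-6, -4),  |v_rel|² = 52
v_rel×d = (-6)·(-5) − (-4)·(11) = 74
since m = R²·52 − 74²:  R² = (5476 + 816) / 52 = 121
R = √121 = 11  ⇒  r_B = 11 − 6 = 5

rB=5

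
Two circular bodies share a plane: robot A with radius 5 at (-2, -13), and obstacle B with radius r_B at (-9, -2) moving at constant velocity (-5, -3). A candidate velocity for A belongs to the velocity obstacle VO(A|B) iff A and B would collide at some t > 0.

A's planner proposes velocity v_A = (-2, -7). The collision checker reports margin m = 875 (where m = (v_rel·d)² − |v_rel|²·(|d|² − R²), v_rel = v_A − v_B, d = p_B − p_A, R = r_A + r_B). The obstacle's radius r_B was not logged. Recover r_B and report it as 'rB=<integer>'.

m = 875
d = (-7, 11);  v_rel = (3, -4),  |v_rel|² = 25
v_rel×d = (3)·(11) − (-4)·(-7) = 5
since m = R²·25 − 5²:  R² = (25 + 875) / 25 = 36
R = √36 = 6  ⇒  r_B = 6 − 5 = 1

rB=1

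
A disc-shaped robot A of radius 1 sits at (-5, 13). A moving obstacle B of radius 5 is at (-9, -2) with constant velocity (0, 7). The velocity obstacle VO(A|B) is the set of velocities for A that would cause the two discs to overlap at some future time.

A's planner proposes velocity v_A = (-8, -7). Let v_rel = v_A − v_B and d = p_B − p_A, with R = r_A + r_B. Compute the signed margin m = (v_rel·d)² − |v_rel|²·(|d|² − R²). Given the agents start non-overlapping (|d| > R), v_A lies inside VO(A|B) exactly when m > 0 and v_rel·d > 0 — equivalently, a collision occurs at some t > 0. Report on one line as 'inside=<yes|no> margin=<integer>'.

d = (-4, -15),  |d|² = 241;  R = 1+5 = 6,  c = 241−6² = 205
v_rel = (-8, -14),  |v_rel|² = 260;  v_rel·d = (-8)·(-4) + (-14)·(-15) = 242
260·t² − 484·t + 205 = 0  ⇒  m = 242² − 260·205 = 5264
m = 5264 > 0,  v_rel·d = 242 > 0  ⇒  inside

inside=yes margin=5264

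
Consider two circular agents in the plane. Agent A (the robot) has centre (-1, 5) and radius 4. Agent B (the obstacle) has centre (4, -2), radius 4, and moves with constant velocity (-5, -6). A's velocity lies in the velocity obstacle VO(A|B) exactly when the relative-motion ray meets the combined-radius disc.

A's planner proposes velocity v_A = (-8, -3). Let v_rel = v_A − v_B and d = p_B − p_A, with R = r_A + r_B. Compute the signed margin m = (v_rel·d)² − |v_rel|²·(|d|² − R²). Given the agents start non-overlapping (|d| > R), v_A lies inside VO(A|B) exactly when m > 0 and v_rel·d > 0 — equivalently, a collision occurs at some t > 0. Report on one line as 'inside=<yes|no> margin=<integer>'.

d = (5, -7),  |d|² = 74;  R = 4+4 = 8,  c = 74−8² = 10
v_rel = (-3, 3),  |v_rel|² = 18;  v_rel·d = (-3)·(5) + (3)·(-7) = -36
18·t² + 72·t + 10 = 0  ⇒  m = (-36)² − 18·10 = 1116
m = 1116 > 0,  v_rel·d = -36 < 0  ⇒  outside

inside=no margin=1116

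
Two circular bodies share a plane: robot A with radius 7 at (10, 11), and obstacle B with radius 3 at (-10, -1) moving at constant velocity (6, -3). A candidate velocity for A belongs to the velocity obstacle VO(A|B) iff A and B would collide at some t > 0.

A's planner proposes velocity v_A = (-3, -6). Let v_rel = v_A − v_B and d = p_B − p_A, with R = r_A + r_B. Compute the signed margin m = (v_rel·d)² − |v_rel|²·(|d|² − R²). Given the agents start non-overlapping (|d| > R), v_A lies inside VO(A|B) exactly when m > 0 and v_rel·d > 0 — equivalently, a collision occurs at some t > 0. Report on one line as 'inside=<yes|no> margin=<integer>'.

d = (-20, -12),  |d|² = 544;  R = 7+3 = 10,  c = 544−10² = 444
v_rel = (-9, -3),  |v_rel|² = 90;  v_rel·d = (-9)·(-20) + (-3)·(-12) = 216
90·t² − 432·t + 444 = 0  ⇒  m = 216² − 90·444 = 6696
m = 6696 > 0,  v_rel·d = 216 > 0  ⇒  inside

inside=yes margin=6696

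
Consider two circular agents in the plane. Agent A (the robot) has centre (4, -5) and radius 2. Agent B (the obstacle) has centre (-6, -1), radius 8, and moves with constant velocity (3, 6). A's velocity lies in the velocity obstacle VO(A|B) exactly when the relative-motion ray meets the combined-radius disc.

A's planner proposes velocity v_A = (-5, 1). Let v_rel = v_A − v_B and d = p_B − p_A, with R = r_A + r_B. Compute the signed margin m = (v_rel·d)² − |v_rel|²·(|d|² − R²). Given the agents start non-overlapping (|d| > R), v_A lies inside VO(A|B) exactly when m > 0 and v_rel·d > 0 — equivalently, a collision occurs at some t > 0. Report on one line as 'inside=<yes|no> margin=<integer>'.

d = (-10, 4),  |d|² = 116;  R = 2+8 = 10,  c = 116−10² = 16
v_rel = (-8, -5),  |v_rel|² = 89;  v_rel·d = (-8)·(-10) + (-5)·(4) = 60
89·t² − 120·t + 16 = 0  ⇒  m = 60² − 89·16 = 2176
m = 2176 > 0,  v_rel·d = 60 > 0  ⇒  inside

inside=yes margin=2176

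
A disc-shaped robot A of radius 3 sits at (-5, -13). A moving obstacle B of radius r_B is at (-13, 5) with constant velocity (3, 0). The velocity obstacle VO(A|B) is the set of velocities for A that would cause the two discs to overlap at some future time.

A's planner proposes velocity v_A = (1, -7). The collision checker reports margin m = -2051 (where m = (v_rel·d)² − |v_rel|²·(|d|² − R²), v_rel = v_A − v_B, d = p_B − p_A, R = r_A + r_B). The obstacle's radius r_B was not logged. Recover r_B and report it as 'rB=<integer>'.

m = -2051
d = (-8, 18);  v_rel = (-2, -7),  |v_rel|² = 53
v_rel×d = (-2)·(18) − (-7)·(-8) = -92
since m = R²·53 − (-92)²:  R² = (8464 + -2051) / 53 = 121
R = √121 = 11  ⇒  r_B = 11 − 3 = 8

rB=8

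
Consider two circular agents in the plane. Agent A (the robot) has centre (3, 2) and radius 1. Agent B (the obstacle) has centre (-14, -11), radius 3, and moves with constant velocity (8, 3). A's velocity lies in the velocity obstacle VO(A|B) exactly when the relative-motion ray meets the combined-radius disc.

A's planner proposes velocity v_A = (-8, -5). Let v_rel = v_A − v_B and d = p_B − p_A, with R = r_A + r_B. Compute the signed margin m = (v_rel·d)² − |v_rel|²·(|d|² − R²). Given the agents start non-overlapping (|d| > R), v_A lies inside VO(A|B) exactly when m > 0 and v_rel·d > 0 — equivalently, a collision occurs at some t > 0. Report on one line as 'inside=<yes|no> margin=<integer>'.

d = (-17, -13),  |d|² = 458;  R = 1+3 = 4,  c = 458−4² = 442
v_rel = (-16, -8),  |v_rel|² = 320;  v_rel·d = (-16)·(-17) + (-8)·(-13) = 376
320·t² − 752·t + 442 = 0  ⇒  m = 376² − 320·442 = -64
m = -64 < 0,  v_rel·d = 376 > 0  ⇒  outside

inside=no margin=-64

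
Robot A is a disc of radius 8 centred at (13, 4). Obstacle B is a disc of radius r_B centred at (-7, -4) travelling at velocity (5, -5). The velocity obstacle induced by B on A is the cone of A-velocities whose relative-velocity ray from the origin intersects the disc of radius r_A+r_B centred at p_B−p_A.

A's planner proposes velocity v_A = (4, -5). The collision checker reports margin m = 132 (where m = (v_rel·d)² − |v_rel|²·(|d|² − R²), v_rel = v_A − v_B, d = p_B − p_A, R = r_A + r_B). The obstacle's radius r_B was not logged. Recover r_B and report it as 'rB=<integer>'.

m = 132
d = (-20, -8);  v_rel = (-1, 0),  |v_rel|² = 1
v_rel×d = (-1)·(-8) − (0)·(-20) = 8
since m = R²·1 − 8²:  R² = (64 + 132) / 1 = 196
R = √196 = 14  ⇒  r_B = 14 − 8 = 6

rB=6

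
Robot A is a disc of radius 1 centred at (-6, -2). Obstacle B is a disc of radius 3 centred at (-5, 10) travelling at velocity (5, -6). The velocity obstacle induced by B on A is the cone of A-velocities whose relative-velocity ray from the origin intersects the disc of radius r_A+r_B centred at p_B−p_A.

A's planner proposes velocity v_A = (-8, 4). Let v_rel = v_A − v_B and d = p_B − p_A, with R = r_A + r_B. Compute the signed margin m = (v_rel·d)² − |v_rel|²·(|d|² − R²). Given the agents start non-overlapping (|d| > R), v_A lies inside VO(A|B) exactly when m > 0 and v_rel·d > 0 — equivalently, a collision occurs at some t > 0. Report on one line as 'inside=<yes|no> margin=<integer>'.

d = (1, 12),  |d|² = 145;  R = 1+3 = 4,  c = 145−4² = 129
v_rel = (-13, 10),  |v_rel|² = 269;  v_rel·d = (-13)·(1) + (10)·(12) = 107
269·t² − 214·t + 129 = 0  ⇒  m = 107² − 269·129 = -23252
m = -23252 < 0,  v_rel·d = 107 > 0  ⇒  outside

inside=no margin=-23252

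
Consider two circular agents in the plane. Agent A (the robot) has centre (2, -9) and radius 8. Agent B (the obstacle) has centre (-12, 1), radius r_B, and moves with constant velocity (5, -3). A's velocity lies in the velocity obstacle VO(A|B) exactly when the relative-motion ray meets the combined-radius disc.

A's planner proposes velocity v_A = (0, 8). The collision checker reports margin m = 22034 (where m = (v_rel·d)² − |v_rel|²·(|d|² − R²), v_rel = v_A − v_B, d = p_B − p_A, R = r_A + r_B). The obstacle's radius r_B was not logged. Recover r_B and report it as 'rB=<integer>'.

m = 22034
d = (-14, 10);  v_rel = (-5, 11),  |v_rel|² = 146
v_rel×d = (-5)·(10) − (11)·(-14) = 104
since m = R²·146 − 104²:  R² = (10816 + 22034) / 146 = 225
R = √225 = 15  ⇒  r_B = 15 − 8 = 7

rB=7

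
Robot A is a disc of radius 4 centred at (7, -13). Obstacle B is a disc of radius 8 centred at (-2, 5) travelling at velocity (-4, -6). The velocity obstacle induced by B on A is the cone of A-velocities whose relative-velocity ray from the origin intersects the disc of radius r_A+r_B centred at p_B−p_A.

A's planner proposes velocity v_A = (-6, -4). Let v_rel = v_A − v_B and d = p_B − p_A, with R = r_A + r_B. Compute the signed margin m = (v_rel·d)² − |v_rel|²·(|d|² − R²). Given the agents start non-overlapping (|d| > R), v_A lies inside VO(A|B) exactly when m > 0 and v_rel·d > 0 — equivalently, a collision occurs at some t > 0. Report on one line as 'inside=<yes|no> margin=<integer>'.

d = (-9, 18),  |d|² = 405;  R = 4+8 = 12,  c = 405−12² = 261
v_rel = (-2, 2),  |v_rel|² = 8;  v_rel·d = (-2)·(-9) + (2)·(18) = 54
8·t² − 108·t + 261 = 0  ⇒  m = 54² − 8·261 = 828
m = 828 > 0,  v_rel·d = 54 > 0  ⇒  inside

inside=yes margin=828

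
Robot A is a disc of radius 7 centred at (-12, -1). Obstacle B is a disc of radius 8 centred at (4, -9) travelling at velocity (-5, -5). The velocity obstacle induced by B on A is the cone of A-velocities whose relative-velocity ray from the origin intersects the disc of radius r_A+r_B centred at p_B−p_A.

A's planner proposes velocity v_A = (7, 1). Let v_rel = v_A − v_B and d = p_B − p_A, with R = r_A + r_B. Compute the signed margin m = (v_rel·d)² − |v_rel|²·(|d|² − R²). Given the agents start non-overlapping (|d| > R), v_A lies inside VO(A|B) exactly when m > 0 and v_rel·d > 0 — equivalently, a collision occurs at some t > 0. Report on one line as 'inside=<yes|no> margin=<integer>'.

d = (16, -8),  |d|² = 320;  R = 7+8 = 15,  c = 320−15² = 95
v_rel = (12, 6),  |v_rel|² = 180;  v_rel·d = (12)·(16) + (6)·(-8) = 144
180·t² − 288·t + 95 = 0  ⇒  m = 144² − 180·95 = 3636
m = 3636 > 0,  v_rel·d = 144 > 0  ⇒  inside

inside=yes margin=3636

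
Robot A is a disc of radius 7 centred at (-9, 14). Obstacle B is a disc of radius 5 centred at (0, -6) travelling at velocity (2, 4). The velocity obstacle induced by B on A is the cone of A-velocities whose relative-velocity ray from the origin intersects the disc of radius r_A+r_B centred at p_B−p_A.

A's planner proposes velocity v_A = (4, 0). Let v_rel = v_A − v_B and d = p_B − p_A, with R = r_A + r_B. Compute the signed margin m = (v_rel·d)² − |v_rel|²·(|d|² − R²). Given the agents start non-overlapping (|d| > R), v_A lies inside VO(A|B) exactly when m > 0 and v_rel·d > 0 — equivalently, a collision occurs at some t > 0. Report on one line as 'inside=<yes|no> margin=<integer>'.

d = (9, -20),  |d|² = 481;  R = 7+5 = 12,  c = 481−12² = 337
v_rel = (2, -4),  |v_rel|² = 20;  v_rel·d = (2)·(9) + (-4)·(-20) = 98
20·t² − 196·t + 337 = 0  ⇒  m = 98² − 20·337 = 2864
m = 2864 > 0,  v_rel·d = 98 > 0  ⇒  inside

inside=yes margin=2864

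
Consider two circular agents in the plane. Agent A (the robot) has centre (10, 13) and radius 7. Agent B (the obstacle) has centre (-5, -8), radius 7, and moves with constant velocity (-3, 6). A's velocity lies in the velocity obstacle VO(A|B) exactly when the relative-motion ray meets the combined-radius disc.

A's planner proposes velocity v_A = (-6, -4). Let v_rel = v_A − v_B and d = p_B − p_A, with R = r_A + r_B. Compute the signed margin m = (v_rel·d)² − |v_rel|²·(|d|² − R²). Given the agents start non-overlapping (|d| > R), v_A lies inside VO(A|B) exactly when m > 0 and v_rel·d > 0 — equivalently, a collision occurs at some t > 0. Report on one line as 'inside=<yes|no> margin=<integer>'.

d = (-15, -21),  |d|² = 666;  R = 7+7 = 14,  c = 666−14² = 470
v_rel = (-3, -10),  |v_rel|² = 109;  v_rel·d = (-3)·(-15) + (-10)·(-21) = 255
109·t² − 510·t + 470 = 0  ⇒  m = 255² − 109·470 = 13795
m = 13795 > 0,  v_rel·d = 255 > 0  ⇒  inside

inside=yes margin=13795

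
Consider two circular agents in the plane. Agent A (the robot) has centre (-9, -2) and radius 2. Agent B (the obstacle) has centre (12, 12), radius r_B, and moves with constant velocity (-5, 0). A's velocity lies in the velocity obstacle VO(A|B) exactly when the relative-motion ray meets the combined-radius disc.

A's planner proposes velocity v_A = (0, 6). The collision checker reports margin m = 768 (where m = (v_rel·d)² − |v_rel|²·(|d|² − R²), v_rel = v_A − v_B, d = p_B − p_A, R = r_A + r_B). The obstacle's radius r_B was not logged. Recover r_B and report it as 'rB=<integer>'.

m = 768
d = (21, 14);  v_rel = (5, 6),  |v_rel|² = 61
v_rel×d = (5)·(14) − (6)·(21) = -56
since m = R²·61 − (-56)²:  R² = (3136 + 768) / 61 = 64
R = √64 = 8  ⇒  r_B = 8 − 2 = 6

rB=6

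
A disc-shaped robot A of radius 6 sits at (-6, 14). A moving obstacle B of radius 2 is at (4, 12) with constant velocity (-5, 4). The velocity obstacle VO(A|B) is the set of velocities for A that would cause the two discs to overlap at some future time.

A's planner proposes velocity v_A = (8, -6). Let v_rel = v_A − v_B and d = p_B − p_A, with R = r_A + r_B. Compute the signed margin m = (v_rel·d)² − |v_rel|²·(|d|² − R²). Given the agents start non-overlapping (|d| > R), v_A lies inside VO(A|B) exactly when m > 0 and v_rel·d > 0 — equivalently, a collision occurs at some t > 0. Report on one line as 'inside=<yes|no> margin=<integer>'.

d = (10, -2),  |d|² = 104;  R = 6+2 = 8,  c = 104−8² = 40
v_rel = (13, -10),  |v_rel|² = 269;  v_rel·d = (13)·(10) + (-10)·(-2) = 150
269·t² − 300·t + 40 = 0  ⇒  m = 150² − 269·40 = 11740
m = 11740 > 0,  v_rel·d = 150 > 0  ⇒  inside

inside=yes margin=11740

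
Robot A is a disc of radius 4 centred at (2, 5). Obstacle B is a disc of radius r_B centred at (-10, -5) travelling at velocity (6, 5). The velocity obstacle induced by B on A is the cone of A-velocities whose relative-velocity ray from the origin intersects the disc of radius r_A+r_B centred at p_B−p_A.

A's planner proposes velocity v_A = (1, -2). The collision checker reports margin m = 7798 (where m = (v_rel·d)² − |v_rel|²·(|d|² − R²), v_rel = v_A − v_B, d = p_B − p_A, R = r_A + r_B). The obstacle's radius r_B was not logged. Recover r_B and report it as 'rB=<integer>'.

m = 7798
d = (-12, -10);  v_rel = (-5, -7),  |v_rel|² = 74
v_rel×d = (-5)·(-10) − (-7)·(-12) = -34
since m = R²·74 − (-34)²:  R² = (1156 + 7798) / 74 = 121
R = √121 = 11  ⇒  r_B = 11 − 4 = 7

rB=7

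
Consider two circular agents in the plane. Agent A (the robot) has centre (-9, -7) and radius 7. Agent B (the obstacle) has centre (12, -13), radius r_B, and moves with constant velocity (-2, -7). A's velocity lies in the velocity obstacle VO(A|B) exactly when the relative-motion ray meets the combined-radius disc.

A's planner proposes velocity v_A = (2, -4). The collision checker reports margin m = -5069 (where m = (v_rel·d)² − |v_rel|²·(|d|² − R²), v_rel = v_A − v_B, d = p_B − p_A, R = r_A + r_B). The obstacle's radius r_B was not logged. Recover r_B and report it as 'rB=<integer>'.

m = -5069
d = (21, -6);  v_rel = (4, 3),  |v_rel|² = 25
v_rel×d = (4)·(-6) − (3)·(21) = -87
since m = R²·25 − (-87)²:  R² = (7569 + -5069) / 25 = 100
R = √100 = 10  ⇒  r_B = 10 − 7 = 3

rB=3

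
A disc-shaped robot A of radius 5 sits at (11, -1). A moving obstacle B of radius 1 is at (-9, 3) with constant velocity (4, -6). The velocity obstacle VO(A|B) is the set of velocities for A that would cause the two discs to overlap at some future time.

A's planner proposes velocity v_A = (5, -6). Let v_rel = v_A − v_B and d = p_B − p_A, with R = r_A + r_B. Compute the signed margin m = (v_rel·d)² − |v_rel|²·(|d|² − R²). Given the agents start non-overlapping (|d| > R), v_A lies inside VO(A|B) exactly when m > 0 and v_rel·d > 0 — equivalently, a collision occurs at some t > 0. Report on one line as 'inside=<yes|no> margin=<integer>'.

d = (-20, 4),  |d|² = 416;  R = 5+1 = 6,  c = 416−6² = 380
v_rel = (1, 0),  |v_rel|² = 1;  v_rel·d = (1)·(-20) + (0)·(4) = -20
1·t² + 40·t + 380 = 0  ⇒  m = (-20)² − 1·380 = 20
m = 20 > 0,  v_rel·d = -20 < 0  ⇒  outside

inside=no margin=20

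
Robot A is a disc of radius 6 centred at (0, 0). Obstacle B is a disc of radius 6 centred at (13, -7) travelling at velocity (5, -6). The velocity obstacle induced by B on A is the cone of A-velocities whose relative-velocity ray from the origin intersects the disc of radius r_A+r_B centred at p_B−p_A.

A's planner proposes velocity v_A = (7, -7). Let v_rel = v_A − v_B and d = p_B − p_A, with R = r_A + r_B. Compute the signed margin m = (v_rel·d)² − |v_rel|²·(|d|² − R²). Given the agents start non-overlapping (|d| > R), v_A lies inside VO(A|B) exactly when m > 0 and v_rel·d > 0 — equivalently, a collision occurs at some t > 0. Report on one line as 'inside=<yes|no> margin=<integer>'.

d = (13, -7),  |d|² = 218;  R = 6+6 = 12,  c = 218−12² = 74
v_rel = (2, -1),  |v_rel|² = 5;  v_rel·d = (2)·(13) + (-1)·(-7) = 33
5·t² − 66·t + 74 = 0  ⇒  m = 33² − 5·74 = 719
m = 719 > 0,  v_rel·d = 33 > 0  ⇒  inside

inside=yes margin=719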